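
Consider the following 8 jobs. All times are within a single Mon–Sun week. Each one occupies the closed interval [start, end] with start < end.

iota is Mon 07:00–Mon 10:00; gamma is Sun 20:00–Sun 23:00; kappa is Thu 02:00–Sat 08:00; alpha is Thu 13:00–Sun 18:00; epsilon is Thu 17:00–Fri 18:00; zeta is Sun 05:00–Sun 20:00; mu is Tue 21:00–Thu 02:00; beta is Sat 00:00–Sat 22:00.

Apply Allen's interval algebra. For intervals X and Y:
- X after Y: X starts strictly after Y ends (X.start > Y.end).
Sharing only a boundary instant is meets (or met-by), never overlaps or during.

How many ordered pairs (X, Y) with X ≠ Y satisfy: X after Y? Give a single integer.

Checking all 56 ordered pairs for relation 'after'; matching pairs in alphabetical order:
(alpha, iota): alpha after iota ✓
(alpha, mu): alpha after mu ✓
(beta, epsilon): beta after epsilon ✓
(beta, iota): beta after iota ✓
(beta, mu): beta after mu ✓
(epsilon, iota): epsilon after iota ✓
(epsilon, mu): epsilon after mu ✓
(gamma, alpha): gamma after alpha ✓
(gamma, beta): gamma after beta ✓
(gamma, epsilon): gamma after epsilon ✓
(gamma, iota): gamma after iota ✓
(gamma, kappa): gamma after kappa ✓
(gamma, mu): gamma after mu ✓
(kappa, iota): kappa after iota ✓
(mu, iota): mu after iota ✓
(zeta, beta): zeta after beta ✓
(zeta, epsilon): zeta after epsilon ✓
(zeta, iota): zeta after iota ✓
(zeta, kappa): zeta after kappa ✓
(zeta, mu): zeta after mu ✓
Count: 20.

20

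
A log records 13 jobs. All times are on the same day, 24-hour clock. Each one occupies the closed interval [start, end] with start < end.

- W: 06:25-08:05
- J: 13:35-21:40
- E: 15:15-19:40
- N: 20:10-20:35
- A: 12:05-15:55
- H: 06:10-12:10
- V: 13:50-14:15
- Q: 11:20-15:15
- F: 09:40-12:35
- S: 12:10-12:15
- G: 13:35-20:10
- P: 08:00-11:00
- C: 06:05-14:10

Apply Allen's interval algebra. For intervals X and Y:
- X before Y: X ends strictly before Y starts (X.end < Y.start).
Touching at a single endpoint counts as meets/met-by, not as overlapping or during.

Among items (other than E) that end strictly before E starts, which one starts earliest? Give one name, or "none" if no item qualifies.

Target E = [15:15, 19:40].
A [12:05, 15:55] → overlaps → excluded.
C [06:05, 14:10] → before → candidate.
F [09:40, 12:35] → before → candidate.
G [13:35, 20:10] → contains → excluded.
H [06:10, 12:10] → before → candidate.
J [13:35, 21:40] → contains → excluded.
N [20:10, 20:35] → after → excluded.
P [08:00, 11:00] → before → candidate.
Q [11:20, 15:15] → meets → excluded.
S [12:10, 12:15] → before → candidate.
V [13:50, 14:15] → before → candidate.
W [06:25, 08:05] → before → candidate.
Among candidates, earliest start is 06:05 → C.

C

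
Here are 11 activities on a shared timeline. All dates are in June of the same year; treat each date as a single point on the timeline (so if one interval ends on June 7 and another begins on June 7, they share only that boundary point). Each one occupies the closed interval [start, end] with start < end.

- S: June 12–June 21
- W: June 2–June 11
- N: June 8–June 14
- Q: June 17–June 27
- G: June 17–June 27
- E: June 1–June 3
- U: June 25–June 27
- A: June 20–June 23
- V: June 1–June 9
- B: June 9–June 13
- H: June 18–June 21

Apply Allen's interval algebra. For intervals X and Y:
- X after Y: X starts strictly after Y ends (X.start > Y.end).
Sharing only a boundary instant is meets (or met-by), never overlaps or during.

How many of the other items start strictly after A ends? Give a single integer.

Target A = [June 20, June 23].
B [June 9, June 13] → before → no.
E [June 1, June 3] → before → no.
G [June 17, June 27] → contains → no.
H [June 18, June 21] → overlaps → no.
N [June 8, June 14] → before → no.
Q [June 17, June 27] → contains → no.
S [June 12, June 21] → overlaps → no.
U [June 25, June 27] → after → counts.
V [June 1, June 9] → before → no.
W [June 2, June 11] → before → no.
Total: 1.

1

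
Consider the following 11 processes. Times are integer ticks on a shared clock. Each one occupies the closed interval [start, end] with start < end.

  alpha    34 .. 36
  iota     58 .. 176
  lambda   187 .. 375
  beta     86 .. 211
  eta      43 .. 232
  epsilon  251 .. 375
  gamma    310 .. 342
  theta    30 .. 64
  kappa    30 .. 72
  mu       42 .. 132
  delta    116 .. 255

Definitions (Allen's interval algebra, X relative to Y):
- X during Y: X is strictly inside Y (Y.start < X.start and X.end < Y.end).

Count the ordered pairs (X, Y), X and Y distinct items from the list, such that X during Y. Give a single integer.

6

Checking all 110 ordered pairs for relation 'during'; matching pairs in alphabetical order:
(alpha, kappa): alpha during kappa ✓
(alpha, theta): alpha during theta ✓
(beta, eta): beta during eta ✓
(gamma, epsilon): gamma during epsilon ✓
(gamma, lambda): gamma during lambda ✓
(iota, eta): iota during eta ✓
Count: 6.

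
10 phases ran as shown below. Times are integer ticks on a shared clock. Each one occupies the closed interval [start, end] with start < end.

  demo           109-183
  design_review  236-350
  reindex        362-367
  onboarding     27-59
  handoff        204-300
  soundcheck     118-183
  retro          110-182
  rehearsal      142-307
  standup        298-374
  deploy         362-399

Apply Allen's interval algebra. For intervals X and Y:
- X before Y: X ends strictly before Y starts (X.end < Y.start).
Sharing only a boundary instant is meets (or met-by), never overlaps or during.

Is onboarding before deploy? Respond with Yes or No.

Yes

onboarding = [27, 59], deploy = [362, 399].
Actual relation of onboarding to deploy: before.
Asked whether 'before' holds → Yes.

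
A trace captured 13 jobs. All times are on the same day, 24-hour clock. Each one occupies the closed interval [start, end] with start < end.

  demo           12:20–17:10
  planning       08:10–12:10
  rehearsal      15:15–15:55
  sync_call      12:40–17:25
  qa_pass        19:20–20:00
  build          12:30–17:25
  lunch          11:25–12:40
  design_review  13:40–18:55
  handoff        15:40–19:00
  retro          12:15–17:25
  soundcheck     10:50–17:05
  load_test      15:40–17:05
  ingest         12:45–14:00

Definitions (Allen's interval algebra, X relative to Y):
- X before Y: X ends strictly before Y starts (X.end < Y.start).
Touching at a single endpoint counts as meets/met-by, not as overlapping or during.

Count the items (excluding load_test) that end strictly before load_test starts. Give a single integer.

3

Target load_test = [15:40, 17:05].
build [12:30, 17:25] → contains → no.
demo [12:20, 17:10] → contains → no.
design_review [13:40, 18:55] → contains → no.
handoff [15:40, 19:00] → started-by → no.
ingest [12:45, 14:00] → before → counts.
lunch [11:25, 12:40] → before → counts.
planning [08:10, 12:10] → before → counts.
qa_pass [19:20, 20:00] → after → no.
rehearsal [15:15, 15:55] → overlaps → no.
retro [12:15, 17:25] → contains → no.
soundcheck [10:50, 17:05] → finished-by → no.
sync_call [12:40, 17:25] → contains → no.
Total: 3.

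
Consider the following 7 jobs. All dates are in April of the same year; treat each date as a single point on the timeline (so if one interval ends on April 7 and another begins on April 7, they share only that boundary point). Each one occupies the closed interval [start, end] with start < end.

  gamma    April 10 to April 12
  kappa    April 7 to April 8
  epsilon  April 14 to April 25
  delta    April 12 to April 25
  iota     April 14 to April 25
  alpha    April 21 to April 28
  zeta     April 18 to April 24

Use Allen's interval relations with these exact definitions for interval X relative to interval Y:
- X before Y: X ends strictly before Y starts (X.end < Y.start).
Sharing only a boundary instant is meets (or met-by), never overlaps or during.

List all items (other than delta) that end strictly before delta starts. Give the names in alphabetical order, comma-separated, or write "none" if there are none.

Target delta = [April 12, April 25].
alpha [April 21, April 28] → overlapped-by → no.
epsilon [April 14, April 25] → finishes → no.
gamma [April 10, April 12] → meets → no.
iota [April 14, April 25] → finishes → no.
kappa [April 7, April 8] → before → yes.
zeta [April 18, April 24] → during → no.
Result: kappa.

kappa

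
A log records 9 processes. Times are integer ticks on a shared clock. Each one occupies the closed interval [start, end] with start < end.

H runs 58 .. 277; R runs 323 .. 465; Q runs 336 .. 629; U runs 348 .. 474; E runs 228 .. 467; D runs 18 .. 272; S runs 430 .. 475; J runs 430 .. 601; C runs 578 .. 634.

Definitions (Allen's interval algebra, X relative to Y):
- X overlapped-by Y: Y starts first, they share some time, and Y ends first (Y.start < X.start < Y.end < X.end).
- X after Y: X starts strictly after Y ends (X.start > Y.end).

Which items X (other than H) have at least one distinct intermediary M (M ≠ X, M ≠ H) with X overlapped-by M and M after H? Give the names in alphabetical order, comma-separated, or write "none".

Target H = [58, 277].
Intermediaries M with M after H: C, J, Q, R, S, U.
Via C — items with X overlapped-by C: none.
Via J — items with X overlapped-by J: C.
Via Q — items with X overlapped-by Q: C.
Via R — items with X overlapped-by R: J, Q, S, U.
Via S — items with X overlapped-by S: none.
Via U — items with X overlapped-by U: J, S.
Union: C, J, Q, S, U.

C, J, Q, S, U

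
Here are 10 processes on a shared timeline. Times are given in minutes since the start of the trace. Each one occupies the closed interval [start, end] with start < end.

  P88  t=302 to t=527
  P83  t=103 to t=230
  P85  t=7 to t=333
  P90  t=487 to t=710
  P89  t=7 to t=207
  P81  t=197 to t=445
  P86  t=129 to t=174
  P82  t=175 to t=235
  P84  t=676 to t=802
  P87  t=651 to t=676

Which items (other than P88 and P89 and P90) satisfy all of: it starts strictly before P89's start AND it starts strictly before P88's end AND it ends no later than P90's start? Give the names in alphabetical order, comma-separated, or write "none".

Conditions: its start is strictly before P89's start (X.start < t=7) AND its start is strictly before P88's end (X.start < t=527) AND its end is no later than P90's start (X.end <= t=487).
P81: start t=197 < t=7? ✗; start t=197 < t=527? ✓; end t=445 <= t=487? ✓ → no.
P82: start t=175 < t=7? ✗; start t=175 < t=527? ✓; end t=235 <= t=487? ✓ → no.
P83: start t=103 < t=7? ✗; start t=103 < t=527? ✓; end t=230 <= t=487? ✓ → no.
P84: start t=676 < t=7? ✗; start t=676 < t=527? ✗; end t=802 <= t=487? ✗ → no.
P85: start t=7 < t=7? ✗; start t=7 < t=527? ✓; end t=333 <= t=487? ✓ → no.
P86: start t=129 < t=7? ✗; start t=129 < t=527? ✓; end t=174 <= t=487? ✓ → no.
P87: start t=651 < t=7? ✗; start t=651 < t=527? ✗; end t=676 <= t=487? ✗ → no.
Result: none.

none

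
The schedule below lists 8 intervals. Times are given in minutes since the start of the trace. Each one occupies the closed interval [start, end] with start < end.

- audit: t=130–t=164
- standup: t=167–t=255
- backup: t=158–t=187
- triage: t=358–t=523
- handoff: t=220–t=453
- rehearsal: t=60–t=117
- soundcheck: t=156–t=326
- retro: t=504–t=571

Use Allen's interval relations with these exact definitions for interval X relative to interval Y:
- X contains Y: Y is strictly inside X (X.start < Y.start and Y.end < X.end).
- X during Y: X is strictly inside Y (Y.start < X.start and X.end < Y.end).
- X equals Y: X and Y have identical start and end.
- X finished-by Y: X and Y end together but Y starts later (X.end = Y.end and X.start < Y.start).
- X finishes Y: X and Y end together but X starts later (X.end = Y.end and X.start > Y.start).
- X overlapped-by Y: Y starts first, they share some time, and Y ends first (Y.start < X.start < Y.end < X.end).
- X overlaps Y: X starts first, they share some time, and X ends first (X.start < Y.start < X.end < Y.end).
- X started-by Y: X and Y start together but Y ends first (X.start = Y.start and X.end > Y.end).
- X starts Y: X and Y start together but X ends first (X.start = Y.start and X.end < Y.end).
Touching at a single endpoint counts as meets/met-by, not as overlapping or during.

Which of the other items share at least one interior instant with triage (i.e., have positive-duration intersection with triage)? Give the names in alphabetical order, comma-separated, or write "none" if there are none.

handoff, retro

Target triage = [t=358, t=523].
audit [t=130, t=164] → before → no.
backup [t=158, t=187] → before → no.
handoff [t=220, t=453] → overlaps → yes.
rehearsal [t=60, t=117] → before → no.
retro [t=504, t=571] → overlapped-by → yes.
soundcheck [t=156, t=326] → before → no.
standup [t=167, t=255] → before → no.
Result: handoff, retro.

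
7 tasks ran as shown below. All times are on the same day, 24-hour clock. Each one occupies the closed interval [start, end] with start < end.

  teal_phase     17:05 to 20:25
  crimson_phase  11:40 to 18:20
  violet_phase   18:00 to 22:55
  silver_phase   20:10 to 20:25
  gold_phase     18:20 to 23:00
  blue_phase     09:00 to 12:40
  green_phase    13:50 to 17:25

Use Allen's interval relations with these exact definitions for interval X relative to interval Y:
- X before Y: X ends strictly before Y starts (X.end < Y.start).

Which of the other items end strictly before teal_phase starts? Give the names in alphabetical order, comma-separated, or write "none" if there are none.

blue_phase

Target teal_phase = [17:05, 20:25].
blue_phase [09:00, 12:40] → before → yes.
crimson_phase [11:40, 18:20] → overlaps → no.
gold_phase [18:20, 23:00] → overlapped-by → no.
green_phase [13:50, 17:25] → overlaps → no.
silver_phase [20:10, 20:25] → finishes → no.
violet_phase [18:00, 22:55] → overlapped-by → no.
Result: blue_phase.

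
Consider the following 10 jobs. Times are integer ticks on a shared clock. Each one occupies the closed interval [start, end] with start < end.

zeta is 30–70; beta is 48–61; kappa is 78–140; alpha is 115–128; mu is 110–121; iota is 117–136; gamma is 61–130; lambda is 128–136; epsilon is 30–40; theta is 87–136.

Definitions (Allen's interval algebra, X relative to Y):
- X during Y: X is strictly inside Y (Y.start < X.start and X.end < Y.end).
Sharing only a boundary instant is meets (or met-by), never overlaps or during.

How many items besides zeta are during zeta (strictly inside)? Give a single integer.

1

Target zeta = [30, 70].
alpha [115, 128] → after → no.
beta [48, 61] → during → counts.
epsilon [30, 40] → starts → no.
gamma [61, 130] → overlapped-by → no.
iota [117, 136] → after → no.
kappa [78, 140] → after → no.
lambda [128, 136] → after → no.
mu [110, 121] → after → no.
theta [87, 136] → after → no.
Total: 1.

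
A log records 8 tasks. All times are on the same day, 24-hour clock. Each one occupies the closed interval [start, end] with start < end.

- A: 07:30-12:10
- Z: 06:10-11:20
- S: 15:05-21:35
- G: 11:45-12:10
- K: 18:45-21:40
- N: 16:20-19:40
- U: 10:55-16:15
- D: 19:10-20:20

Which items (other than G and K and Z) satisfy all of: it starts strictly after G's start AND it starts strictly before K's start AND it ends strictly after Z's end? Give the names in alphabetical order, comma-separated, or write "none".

Conditions: its start is strictly after G's start (X.start > 11:45) AND its start is strictly before K's start (X.start < 18:45) AND its end is strictly after Z's end (X.end > 11:20).
A: start 07:30 > 11:45? ✗; start 07:30 < 18:45? ✓; end 12:10 > 11:20? ✓ → no.
D: start 19:10 > 11:45? ✓; start 19:10 < 18:45? ✗; end 20:20 > 11:20? ✓ → no.
N: start 16:20 > 11:45? ✓; start 16:20 < 18:45? ✓; end 19:40 > 11:20? ✓ → yes.
S: start 15:05 > 11:45? ✓; start 15:05 < 18:45? ✓; end 21:35 > 11:20? ✓ → yes.
U: start 10:55 > 11:45? ✗; start 10:55 < 18:45? ✓; end 16:15 > 11:20? ✓ → no.
Result: N, S.

N, S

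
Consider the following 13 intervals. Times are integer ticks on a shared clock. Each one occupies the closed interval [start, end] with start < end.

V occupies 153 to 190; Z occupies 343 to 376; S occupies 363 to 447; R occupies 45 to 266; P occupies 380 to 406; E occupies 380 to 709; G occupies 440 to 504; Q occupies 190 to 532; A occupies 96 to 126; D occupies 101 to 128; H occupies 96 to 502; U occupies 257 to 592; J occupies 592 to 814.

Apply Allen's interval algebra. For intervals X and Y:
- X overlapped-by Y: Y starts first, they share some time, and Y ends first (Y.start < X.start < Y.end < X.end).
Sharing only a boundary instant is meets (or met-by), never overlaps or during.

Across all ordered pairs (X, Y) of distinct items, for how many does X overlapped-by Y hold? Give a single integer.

15

Checking all 156 ordered pairs for relation 'overlapped-by'; matching pairs in alphabetical order:
(D, A): D overlapped-by A ✓
(E, H): E overlapped-by H ✓
(E, Q): E overlapped-by Q ✓
(E, S): E overlapped-by S ✓
(E, U): E overlapped-by U ✓
(G, H): G overlapped-by H ✓
(G, S): G overlapped-by S ✓
(H, R): H overlapped-by R ✓
(J, E): J overlapped-by E ✓
(Q, H): Q overlapped-by H ✓
(Q, R): Q overlapped-by R ✓
(S, Z): S overlapped-by Z ✓
(U, H): U overlapped-by H ✓
(U, Q): U overlapped-by Q ✓
(U, R): U overlapped-by R ✓
Count: 15.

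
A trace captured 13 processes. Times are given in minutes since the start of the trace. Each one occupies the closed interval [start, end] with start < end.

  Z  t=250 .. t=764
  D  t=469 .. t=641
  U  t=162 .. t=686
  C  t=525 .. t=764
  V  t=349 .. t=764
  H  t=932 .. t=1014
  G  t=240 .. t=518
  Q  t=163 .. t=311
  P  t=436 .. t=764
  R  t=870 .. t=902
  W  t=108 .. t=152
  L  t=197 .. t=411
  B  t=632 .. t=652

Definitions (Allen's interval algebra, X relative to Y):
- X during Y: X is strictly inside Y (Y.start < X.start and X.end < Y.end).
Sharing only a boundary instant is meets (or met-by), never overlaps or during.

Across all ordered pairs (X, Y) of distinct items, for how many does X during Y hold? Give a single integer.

Checking all 156 ordered pairs for relation 'during'; matching pairs in alphabetical order:
(B, C): B during C ✓
(B, P): B during P ✓
(B, U): B during U ✓
(B, V): B during V ✓
(B, Z): B during Z ✓
(D, P): D during P ✓
(D, U): D during U ✓
(D, V): D during V ✓
(D, Z): D during Z ✓
(G, U): G during U ✓
(L, U): L during U ✓
(Q, U): Q during U ✓
Count: 12.

12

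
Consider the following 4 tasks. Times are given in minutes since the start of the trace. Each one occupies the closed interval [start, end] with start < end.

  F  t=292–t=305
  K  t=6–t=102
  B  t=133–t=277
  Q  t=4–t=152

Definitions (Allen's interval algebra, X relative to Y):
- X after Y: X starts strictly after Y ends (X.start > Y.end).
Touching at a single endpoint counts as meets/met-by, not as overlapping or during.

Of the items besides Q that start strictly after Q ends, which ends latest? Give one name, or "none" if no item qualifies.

Target Q = [t=4, t=152].
B [t=133, t=277] → overlapped-by → excluded.
F [t=292, t=305] → after → candidate.
K [t=6, t=102] → during → excluded.
Among candidates, latest end is t=305 → F.

F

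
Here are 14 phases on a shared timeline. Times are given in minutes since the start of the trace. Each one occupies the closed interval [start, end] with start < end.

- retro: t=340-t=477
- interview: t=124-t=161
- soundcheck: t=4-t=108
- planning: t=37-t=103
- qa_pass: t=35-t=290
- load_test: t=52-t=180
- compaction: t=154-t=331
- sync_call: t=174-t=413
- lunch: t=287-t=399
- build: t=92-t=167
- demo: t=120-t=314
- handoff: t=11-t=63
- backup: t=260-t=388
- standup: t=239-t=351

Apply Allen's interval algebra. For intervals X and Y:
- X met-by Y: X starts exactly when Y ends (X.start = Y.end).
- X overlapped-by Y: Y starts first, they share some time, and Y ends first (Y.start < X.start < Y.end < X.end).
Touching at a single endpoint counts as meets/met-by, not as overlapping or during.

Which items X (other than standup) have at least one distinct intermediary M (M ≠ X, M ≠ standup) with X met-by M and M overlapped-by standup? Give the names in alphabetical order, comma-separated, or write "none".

Target standup = [t=239, t=351].
Intermediaries M with M overlapped-by standup: backup, lunch, retro.
Via backup — items with X met-by backup: none.
Via lunch — items with X met-by lunch: none.
Via retro — items with X met-by retro: none.
Union: none.

none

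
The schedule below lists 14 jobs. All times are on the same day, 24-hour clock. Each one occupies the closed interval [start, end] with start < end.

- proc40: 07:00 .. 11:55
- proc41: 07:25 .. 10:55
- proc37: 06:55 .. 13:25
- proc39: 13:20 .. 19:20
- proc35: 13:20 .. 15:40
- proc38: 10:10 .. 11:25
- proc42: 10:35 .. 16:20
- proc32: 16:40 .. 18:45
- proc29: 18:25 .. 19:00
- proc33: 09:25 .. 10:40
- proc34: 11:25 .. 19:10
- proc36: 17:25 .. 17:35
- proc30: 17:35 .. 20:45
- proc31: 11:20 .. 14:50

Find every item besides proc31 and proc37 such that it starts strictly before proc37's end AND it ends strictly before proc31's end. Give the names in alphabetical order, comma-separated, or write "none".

proc33, proc38, proc40, proc41

Conditions: its start is strictly before proc37's end (X.start < 13:25) AND its end is strictly before proc31's end (X.end < 14:50).
proc29: start 18:25 < 13:25? ✗; end 19:00 < 14:50? ✗ → no.
proc30: start 17:35 < 13:25? ✗; end 20:45 < 14:50? ✗ → no.
proc32: start 16:40 < 13:25? ✗; end 18:45 < 14:50? ✗ → no.
proc33: start 09:25 < 13:25? ✓; end 10:40 < 14:50? ✓ → yes.
proc34: start 11:25 < 13:25? ✓; end 19:10 < 14:50? ✗ → no.
proc35: start 13:20 < 13:25? ✓; end 15:40 < 14:50? ✗ → no.
proc36: start 17:25 < 13:25? ✗; end 17:35 < 14:50? ✗ → no.
proc38: start 10:10 < 13:25? ✓; end 11:25 < 14:50? ✓ → yes.
proc39: start 13:20 < 13:25? ✓; end 19:20 < 14:50? ✗ → no.
proc40: start 07:00 < 13:25? ✓; end 11:55 < 14:50? ✓ → yes.
proc41: start 07:25 < 13:25? ✓; end 10:55 < 14:50? ✓ → yes.
proc42: start 10:35 < 13:25? ✓; end 16:20 < 14:50? ✗ → no.
Result: proc33, proc38, proc40, proc41.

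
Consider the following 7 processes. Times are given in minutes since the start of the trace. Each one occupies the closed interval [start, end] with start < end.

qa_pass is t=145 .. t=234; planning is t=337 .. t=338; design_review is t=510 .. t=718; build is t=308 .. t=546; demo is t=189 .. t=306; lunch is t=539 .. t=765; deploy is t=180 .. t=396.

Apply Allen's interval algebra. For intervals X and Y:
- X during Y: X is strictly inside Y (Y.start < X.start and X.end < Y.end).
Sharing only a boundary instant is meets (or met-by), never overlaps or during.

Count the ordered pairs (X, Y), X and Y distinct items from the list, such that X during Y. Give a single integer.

3

Checking all 42 ordered pairs for relation 'during'; matching pairs in alphabetical order:
(demo, deploy): demo during deploy ✓
(planning, build): planning during build ✓
(planning, deploy): planning during deploy ✓
Count: 3.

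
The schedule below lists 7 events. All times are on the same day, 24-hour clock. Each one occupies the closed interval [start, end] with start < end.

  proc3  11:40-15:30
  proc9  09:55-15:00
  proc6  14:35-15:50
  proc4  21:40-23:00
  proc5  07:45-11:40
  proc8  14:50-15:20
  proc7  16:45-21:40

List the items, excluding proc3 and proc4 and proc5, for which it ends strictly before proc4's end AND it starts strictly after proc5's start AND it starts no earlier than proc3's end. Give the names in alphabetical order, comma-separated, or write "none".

Conditions: its end is strictly before proc4's end (X.end < 23:00) AND its start is strictly after proc5's start (X.start > 07:45) AND its start is no earlier than proc3's end (X.start >= 15:30).
proc6: end 15:50 < 23:00? ✓; start 14:35 > 07:45? ✓; start 14:35 >= 15:30? ✗ → no.
proc7: end 21:40 < 23:00? ✓; start 16:45 > 07:45? ✓; start 16:45 >= 15:30? ✓ → yes.
proc8: end 15:20 < 23:00? ✓; start 14:50 > 07:45? ✓; start 14:50 >= 15:30? ✗ → no.
proc9: end 15:00 < 23:00? ✓; start 09:55 > 07:45? ✓; start 09:55 >= 15:30? ✗ → no.
Result: proc7.

proc7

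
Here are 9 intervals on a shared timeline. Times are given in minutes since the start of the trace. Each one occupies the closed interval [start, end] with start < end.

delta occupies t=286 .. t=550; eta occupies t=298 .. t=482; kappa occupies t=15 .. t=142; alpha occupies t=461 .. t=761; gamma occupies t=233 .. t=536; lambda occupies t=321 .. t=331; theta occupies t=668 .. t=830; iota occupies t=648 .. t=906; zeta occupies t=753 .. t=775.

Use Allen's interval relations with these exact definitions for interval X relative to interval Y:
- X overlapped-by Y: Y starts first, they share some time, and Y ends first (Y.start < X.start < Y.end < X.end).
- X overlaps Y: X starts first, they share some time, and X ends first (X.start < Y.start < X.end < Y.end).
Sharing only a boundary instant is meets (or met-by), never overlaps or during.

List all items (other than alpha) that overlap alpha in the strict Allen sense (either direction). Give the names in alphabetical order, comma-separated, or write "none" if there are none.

delta, eta, gamma, iota, theta, zeta

Target alpha = [t=461, t=761].
delta [t=286, t=550] → overlaps → yes.
eta [t=298, t=482] → overlaps → yes.
gamma [t=233, t=536] → overlaps → yes.
iota [t=648, t=906] → overlapped-by → yes.
kappa [t=15, t=142] → before → no.
lambda [t=321, t=331] → before → no.
theta [t=668, t=830] → overlapped-by → yes.
zeta [t=753, t=775] → overlapped-by → yes.
Result: delta, eta, gamma, iota, theta, zeta.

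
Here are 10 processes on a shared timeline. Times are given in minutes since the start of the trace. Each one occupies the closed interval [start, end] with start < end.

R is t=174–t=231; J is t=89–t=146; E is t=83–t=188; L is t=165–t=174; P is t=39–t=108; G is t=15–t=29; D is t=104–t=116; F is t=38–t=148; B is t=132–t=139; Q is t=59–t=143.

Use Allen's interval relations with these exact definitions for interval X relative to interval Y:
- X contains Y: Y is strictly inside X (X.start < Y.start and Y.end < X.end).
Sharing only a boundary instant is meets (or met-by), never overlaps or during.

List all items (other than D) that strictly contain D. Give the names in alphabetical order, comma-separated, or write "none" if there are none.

E, F, J, Q

Target D = [t=104, t=116].
B [t=132, t=139] → after → no.
E [t=83, t=188] → contains → yes.
F [t=38, t=148] → contains → yes.
G [t=15, t=29] → before → no.
J [t=89, t=146] → contains → yes.
L [t=165, t=174] → after → no.
P [t=39, t=108] → overlaps → no.
Q [t=59, t=143] → contains → yes.
R [t=174, t=231] → after → no.
Result: E, F, J, Q.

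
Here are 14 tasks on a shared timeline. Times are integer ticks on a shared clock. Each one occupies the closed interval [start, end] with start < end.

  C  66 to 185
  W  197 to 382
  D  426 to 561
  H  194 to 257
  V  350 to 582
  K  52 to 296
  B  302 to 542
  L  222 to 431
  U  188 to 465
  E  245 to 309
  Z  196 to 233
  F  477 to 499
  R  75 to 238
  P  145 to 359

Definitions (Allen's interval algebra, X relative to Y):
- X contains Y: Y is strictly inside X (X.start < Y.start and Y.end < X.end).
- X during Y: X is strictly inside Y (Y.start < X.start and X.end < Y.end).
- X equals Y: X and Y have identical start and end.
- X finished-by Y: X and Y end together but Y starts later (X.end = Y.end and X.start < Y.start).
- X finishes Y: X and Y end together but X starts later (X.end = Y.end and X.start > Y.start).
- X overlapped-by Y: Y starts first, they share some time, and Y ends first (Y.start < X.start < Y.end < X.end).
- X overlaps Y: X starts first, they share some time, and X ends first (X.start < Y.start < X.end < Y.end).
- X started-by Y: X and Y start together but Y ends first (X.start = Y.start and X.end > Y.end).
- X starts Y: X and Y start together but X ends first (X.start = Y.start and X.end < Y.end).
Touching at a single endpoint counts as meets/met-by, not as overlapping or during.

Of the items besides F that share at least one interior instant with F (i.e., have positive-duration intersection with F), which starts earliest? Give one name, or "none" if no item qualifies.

Target F = [477, 499].
B [302, 542] → contains → candidate.
C [66, 185] → before → excluded.
D [426, 561] → contains → candidate.
E [245, 309] → before → excluded.
H [194, 257] → before → excluded.
K [52, 296] → before → excluded.
L [222, 431] → before → excluded.
P [145, 359] → before → excluded.
R [75, 238] → before → excluded.
U [188, 465] → before → excluded.
V [350, 582] → contains → candidate.
W [197, 382] → before → excluded.
Z [196, 233] → before → excluded.
Among candidates, earliest start is 302 → B.

B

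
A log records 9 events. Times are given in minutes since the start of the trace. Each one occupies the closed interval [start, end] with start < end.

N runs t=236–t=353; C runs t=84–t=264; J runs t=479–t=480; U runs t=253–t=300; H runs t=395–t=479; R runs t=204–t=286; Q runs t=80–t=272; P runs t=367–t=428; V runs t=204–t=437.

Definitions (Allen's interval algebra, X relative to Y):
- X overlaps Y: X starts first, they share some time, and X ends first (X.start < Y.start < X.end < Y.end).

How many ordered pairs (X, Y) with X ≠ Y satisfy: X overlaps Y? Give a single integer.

Checking all 72 ordered pairs for relation 'overlaps'; matching pairs in alphabetical order:
(C, N): C overlaps N ✓
(C, R): C overlaps R ✓
(C, U): C overlaps U ✓
(C, V): C overlaps V ✓
(P, H): P overlaps H ✓
(Q, N): Q overlaps N ✓
(Q, R): Q overlaps R ✓
(Q, U): Q overlaps U ✓
(Q, V): Q overlaps V ✓
(R, N): R overlaps N ✓
(R, U): R overlaps U ✓
(V, H): V overlaps H ✓
Count: 12.

12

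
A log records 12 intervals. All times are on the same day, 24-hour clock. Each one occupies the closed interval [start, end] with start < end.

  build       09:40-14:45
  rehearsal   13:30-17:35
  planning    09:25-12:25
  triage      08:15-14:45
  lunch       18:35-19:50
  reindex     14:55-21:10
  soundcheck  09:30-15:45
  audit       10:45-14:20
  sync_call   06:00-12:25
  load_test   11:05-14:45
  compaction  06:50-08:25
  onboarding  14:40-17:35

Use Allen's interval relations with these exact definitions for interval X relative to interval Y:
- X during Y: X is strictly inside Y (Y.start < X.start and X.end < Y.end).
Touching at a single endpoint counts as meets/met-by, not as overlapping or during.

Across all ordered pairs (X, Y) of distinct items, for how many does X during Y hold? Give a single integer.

Checking all 132 ordered pairs for relation 'during'; matching pairs in alphabetical order:
(audit, build): audit during build ✓
(audit, soundcheck): audit during soundcheck ✓
(audit, triage): audit during triage ✓
(build, soundcheck): build during soundcheck ✓
(compaction, sync_call): compaction during sync_call ✓
(load_test, soundcheck): load_test during soundcheck ✓
(lunch, reindex): lunch during reindex ✓
(planning, triage): planning during triage ✓
Count: 8.

8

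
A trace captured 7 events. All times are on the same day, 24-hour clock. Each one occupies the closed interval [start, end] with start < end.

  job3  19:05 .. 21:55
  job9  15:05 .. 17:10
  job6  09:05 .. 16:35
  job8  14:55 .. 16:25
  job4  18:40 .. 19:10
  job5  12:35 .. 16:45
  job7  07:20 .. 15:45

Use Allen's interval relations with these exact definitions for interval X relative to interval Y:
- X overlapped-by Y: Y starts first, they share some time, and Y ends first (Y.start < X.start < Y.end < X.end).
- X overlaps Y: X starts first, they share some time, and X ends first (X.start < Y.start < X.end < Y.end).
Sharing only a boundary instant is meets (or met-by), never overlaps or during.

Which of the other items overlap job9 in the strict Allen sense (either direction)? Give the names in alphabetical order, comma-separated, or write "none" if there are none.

Target job9 = [15:05, 17:10].
job3 [19:05, 21:55] → after → no.
job4 [18:40, 19:10] → after → no.
job5 [12:35, 16:45] → overlaps → yes.
job6 [09:05, 16:35] → overlaps → yes.
job7 [07:20, 15:45] → overlaps → yes.
job8 [14:55, 16:25] → overlaps → yes.
Result: job5, job6, job7, job8.

job5, job6, job7, job8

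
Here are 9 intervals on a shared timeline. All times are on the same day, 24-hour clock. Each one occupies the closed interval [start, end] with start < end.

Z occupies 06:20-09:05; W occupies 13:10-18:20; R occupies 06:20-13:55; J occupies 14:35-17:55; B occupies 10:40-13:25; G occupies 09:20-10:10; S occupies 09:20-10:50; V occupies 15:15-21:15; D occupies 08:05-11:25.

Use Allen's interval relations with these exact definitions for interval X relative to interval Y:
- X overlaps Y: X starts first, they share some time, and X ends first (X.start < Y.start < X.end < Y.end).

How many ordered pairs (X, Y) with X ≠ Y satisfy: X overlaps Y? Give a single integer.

Checking all 72 ordered pairs for relation 'overlaps'; matching pairs in alphabetical order:
(B, W): B overlaps W ✓
(D, B): D overlaps B ✓
(J, V): J overlaps V ✓
(R, W): R overlaps W ✓
(S, B): S overlaps B ✓
(W, V): W overlaps V ✓
(Z, D): Z overlaps D ✓
Count: 7.

7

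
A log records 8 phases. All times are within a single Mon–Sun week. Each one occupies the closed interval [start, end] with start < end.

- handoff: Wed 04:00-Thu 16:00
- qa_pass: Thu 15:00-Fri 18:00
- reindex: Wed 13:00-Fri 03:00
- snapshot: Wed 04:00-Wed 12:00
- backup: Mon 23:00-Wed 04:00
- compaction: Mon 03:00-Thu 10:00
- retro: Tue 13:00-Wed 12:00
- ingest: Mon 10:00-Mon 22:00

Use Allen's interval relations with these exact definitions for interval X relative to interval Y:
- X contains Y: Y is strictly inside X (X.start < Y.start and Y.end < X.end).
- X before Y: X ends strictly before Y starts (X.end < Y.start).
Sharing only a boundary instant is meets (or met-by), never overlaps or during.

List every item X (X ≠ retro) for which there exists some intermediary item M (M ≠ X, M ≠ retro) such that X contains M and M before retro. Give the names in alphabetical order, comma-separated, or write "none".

Target retro = [Tue 13:00, Wed 12:00].
Intermediaries M with M before retro: ingest.
Via ingest — items with X contains ingest: compaction.
Union: compaction.

compaction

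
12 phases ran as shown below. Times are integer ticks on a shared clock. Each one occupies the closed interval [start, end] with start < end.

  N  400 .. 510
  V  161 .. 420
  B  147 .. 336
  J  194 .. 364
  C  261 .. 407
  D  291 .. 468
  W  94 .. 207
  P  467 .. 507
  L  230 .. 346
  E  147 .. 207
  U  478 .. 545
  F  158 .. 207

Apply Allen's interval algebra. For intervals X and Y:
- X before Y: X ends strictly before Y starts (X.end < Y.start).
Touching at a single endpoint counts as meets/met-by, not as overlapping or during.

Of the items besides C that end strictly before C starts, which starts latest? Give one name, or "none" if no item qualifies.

Target C = [261, 407].
B [147, 336] → overlaps → excluded.
D [291, 468] → overlapped-by → excluded.
E [147, 207] → before → candidate.
F [158, 207] → before → candidate.
J [194, 364] → overlaps → excluded.
L [230, 346] → overlaps → excluded.
N [400, 510] → overlapped-by → excluded.
P [467, 507] → after → excluded.
U [478, 545] → after → excluded.
V [161, 420] → contains → excluded.
W [94, 207] → before → candidate.
Among candidates, latest start is 158 → F.

F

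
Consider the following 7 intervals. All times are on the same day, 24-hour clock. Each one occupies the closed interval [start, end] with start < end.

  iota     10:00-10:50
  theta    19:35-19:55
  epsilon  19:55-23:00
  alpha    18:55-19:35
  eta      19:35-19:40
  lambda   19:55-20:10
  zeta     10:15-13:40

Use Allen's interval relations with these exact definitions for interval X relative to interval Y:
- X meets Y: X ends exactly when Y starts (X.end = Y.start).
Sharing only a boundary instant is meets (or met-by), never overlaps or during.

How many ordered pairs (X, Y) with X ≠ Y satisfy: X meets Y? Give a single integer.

Checking all 42 ordered pairs for relation 'meets'; matching pairs in alphabetical order:
(alpha, eta): alpha meets eta ✓
(alpha, theta): alpha meets theta ✓
(theta, epsilon): theta meets epsilon ✓
(theta, lambda): theta meets lambda ✓
Count: 4.

4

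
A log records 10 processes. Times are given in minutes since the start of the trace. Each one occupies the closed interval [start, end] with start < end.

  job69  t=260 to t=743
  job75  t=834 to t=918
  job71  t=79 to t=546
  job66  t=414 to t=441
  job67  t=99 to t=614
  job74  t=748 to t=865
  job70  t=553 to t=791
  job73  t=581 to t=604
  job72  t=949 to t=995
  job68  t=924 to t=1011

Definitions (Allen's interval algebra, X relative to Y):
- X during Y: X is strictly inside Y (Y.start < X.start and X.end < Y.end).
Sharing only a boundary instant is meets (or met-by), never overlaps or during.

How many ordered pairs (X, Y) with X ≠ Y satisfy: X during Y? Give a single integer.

7

Checking all 90 ordered pairs for relation 'during'; matching pairs in alphabetical order:
(job66, job67): job66 during job67 ✓
(job66, job69): job66 during job69 ✓
(job66, job71): job66 during job71 ✓
(job72, job68): job72 during job68 ✓
(job73, job67): job73 during job67 ✓
(job73, job69): job73 during job69 ✓
(job73, job70): job73 during job70 ✓
Count: 7.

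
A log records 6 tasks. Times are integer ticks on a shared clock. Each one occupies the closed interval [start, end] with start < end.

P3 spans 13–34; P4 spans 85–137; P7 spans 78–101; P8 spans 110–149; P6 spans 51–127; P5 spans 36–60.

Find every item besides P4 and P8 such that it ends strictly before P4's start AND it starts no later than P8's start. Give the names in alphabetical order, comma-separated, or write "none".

P3, P5

Conditions: its end is strictly before P4's start (X.end < 85) AND its start is no later than P8's start (X.start <= 110).
P3: end 34 < 85? ✓; start 13 <= 110? ✓ → yes.
P5: end 60 < 85? ✓; start 36 <= 110? ✓ → yes.
P6: end 127 < 85? ✗; start 51 <= 110? ✓ → no.
P7: end 101 < 85? ✗; start 78 <= 110? ✓ → no.
Result: P3, P5.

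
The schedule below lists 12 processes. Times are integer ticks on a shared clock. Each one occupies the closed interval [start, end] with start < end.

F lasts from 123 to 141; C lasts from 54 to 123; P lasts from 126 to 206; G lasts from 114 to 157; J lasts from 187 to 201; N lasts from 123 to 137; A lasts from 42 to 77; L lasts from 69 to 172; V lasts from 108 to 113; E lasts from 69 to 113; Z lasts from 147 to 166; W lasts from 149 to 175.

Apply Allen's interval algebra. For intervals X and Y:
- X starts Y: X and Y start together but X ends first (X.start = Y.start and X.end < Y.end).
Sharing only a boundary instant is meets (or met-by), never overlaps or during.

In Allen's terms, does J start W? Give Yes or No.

No

J = [187, 201], W = [149, 175].
Actual relation of J to W: after.
Asked whether 'starts' holds → No.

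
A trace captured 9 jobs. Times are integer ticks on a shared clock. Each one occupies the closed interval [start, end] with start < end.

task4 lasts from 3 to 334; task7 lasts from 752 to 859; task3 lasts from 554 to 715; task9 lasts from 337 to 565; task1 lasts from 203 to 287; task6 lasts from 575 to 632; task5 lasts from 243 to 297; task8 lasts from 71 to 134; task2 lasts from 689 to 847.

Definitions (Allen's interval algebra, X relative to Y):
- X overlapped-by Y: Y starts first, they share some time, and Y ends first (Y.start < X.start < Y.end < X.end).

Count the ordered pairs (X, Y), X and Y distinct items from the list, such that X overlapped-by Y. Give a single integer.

Checking all 72 ordered pairs for relation 'overlapped-by'; matching pairs in alphabetical order:
(task2, task3): task2 overlapped-by task3 ✓
(task3, task9): task3 overlapped-by task9 ✓
(task5, task1): task5 overlapped-by task1 ✓
(task7, task2): task7 overlapped-by task2 ✓
Count: 4.

4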